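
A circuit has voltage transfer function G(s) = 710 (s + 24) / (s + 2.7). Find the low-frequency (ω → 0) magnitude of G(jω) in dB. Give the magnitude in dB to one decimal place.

G(0) = 710 × 24 / 2.7 = 6311.1
20 log₁₀(6311.1) = 76.00 dB

76.0 dB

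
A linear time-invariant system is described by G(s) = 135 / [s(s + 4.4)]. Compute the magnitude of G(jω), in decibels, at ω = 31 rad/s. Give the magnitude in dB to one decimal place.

-17.1 dB

|j31 + 4.4| = √(31² + 4.4²) = 31.31
|j31| = 31
|G(j31)| = 135 / (31.31 × 31) = 0.13908
20 log₁₀(0.13908) = -17.13 dB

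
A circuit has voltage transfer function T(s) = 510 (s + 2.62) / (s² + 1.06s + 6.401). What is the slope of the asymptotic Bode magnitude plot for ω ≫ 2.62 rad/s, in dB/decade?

-20 dB/decade

With 1 zero and 2 poles, the high-frequency asymptotic slope is 20 × (1 − 2) = -20 dB/decade.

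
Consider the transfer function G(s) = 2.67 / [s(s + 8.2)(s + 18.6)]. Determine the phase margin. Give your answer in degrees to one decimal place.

89.8°

Gain crossover: |G(jω)| = 1 at ω ≈ 0.0175 rad/s.
∠G(j0.0175) = −90° − arctan(0.0175/8.2) − arctan(0.0175/18.6) ≈ -90.18°
PM = 180° + (-90.18°) = 89.82°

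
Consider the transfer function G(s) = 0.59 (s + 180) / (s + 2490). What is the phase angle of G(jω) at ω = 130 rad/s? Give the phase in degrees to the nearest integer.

33°

∠(j130 + 180) = arctan(130/180) = 35.84°
∠(j130 + 2490) = arctan(130/2490) = 2.99°
∠G(j130) = 35.84° − 2.99° = 32.85°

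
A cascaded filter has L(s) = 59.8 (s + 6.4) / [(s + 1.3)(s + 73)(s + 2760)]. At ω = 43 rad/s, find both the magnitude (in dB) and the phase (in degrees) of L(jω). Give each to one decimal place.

|L| = -71.8 dB, ∠L = -38.1°

|j43 + 6.4| = √(43² + 6.4²) = 43.47
|j43 + 1.3| = √(43² + 1.3²) = 43.02
|j43 + 73| = √(43² + 73²) = 84.72
|j43 + 2760| = √(43² + 2760²) = 2760
|L(j43)| = 59.8 × 43.47 / (43.02 × 84.72 × 2760) = 0.0002584
20 log₁₀(0.0002584) = -71.75 dB
∠(j43 + 6.4) = arctan(43/6.4) = 81.53°
∠(j43 + 1.3) = arctan(43/1.3) = 88.27°
∠(j43 + 73) = arctan(43/73) = 30.50°
∠(j43 + 2760) = arctan(43/2760) = 0.89°
∠L(j43) = 81.53° − (88.27° + 30.50° + 0.89°) = -38.13°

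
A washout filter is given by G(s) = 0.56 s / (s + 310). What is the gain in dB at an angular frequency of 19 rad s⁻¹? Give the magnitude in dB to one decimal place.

|j19| = 19
|j19 + 310| = √(19² + 310²) = 310.6
|G(j19)| = 0.56 × 19 / 310.6 = 0.034258
20 log₁₀(0.034258) = -29.30 dB

-29.3 dB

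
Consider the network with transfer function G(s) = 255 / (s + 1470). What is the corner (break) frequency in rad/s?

The single real pole at s = −1470 gives a corner at ω = 1470 rad/s.

1470 rad/s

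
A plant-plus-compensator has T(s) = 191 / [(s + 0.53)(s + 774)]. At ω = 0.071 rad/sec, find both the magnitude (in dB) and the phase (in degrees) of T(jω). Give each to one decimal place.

|T| = -6.7 dB, ∠T = -7.6°

|j0.071 + 0.53| = √(0.071² + 0.53²) = 0.5347
|j0.071 + 774| = √(0.071² + 774²) = 774
|T(j0.071)| = 191 / (0.5347 × 774) = 0.46148
20 log₁₀(0.46148) = -6.72 dB
∠(j0.071 + 0.53) = arctan(0.071/0.53) = 7.63°
∠(j0.071 + 774) = arctan(0.071/774) = 0.01°
∠T(j0.071) = − (7.63° + 0.01°) = -7.64°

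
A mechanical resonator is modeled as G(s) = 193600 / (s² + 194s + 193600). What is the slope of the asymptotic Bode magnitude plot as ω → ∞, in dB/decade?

-40 dB/decade

With 0 zeros and 2 poles, the high-frequency asymptotic slope is 20 × (0 − 2) = -40 dB/decade.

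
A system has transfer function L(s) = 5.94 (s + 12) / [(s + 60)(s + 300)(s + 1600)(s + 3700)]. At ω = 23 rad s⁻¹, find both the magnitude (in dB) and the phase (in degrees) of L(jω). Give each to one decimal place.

|L| = -177.4 dB, ∠L = 35.9°

|j23 + 12| = √(23² + 12²) = 25.94
|j23 + 60| = √(23² + 60²) = 64.26
|j23 + 300| = √(23² + 300²) = 300.9
|j23 + 1600| = √(23² + 1600²) = 1600
|j23 + 3700| = √(23² + 3700²) = 3700
|L(j23)| = 5.94 × 25.94 / (64.26 × 300.9 × 1600 × 3700) = 1.3462e-09
20 log₁₀(1.3462e-09) = -177.42 dB
∠(j23 + 12) = arctan(23/12) = 62.45°
∠(j23 + 60) = arctan(23/60) = 20.97°
∠(j23 + 300) = arctan(23/300) = 4.38°
∠(j23 + 1600) = arctan(23/1600) = 0.82°
∠(j23 + 3700) = arctan(23/3700) = 0.36°
∠L(j23) = 62.45° − (20.97° + 4.38° + 0.82° + 0.36°) = 35.91°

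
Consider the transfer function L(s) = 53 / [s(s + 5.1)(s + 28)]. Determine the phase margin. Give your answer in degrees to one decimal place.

Gain crossover: |L(jω)| = 1 at ω ≈ 0.37 rad s⁻¹.
∠L(j0.37) = −90° − arctan(0.37/5.1) − arctan(0.37/28) ≈ -94.91°
PM = 180° + (-94.91°) = 85.09°

85.1°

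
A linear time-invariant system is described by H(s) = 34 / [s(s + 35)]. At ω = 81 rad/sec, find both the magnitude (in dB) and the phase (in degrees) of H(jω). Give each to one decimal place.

|j81 + 35| = √(81² + 35²) = 88.24
|j81| = 81
|H(j81)| = 34 / (88.24 × 81) = 0.004757
20 log₁₀(0.004757) = -46.45 dB
∠(j81 + 35) = arctan(81/35) = 66.63°
∠(j81) = 90.00°
∠H(j81) = − (66.63° + 90.00°) = -156.63°

|H| = -46.5 dB, ∠H = -156.6 deg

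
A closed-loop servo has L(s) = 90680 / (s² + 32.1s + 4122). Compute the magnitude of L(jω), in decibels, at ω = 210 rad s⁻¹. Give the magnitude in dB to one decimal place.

|(j210)² + 32.1(j210) + 4122| = |-39978 + j6741| = 4.054e+04
|L(j210)| = 90680 / 4.054e+04 = 2.2367
20 log₁₀(2.2367) = 6.99 dB

7.0 dB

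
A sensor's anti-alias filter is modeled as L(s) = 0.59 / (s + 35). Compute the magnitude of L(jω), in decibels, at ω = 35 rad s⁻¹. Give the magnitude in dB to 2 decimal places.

|j35 + 35| = √(35² + 35²) = 49.5
|L(j35)| = 0.59 / 49.5 = 0.01192
20 log₁₀(0.01192) = -38.475 dB

-38.47 dB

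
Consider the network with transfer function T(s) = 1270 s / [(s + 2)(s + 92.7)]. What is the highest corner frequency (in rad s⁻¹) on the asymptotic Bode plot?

92.7 rad s⁻¹

Break frequencies occur at each pole and zero magnitude: 2 rad s⁻¹, 92.7 rad s⁻¹.
The highest is 92.7 rad s⁻¹.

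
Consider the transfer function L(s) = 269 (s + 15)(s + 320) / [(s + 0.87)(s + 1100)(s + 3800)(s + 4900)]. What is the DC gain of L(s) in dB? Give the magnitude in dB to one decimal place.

-82.8 dB

L(0) = 269 × 15 × 320 / (0.87 × 1100 × 3800 × 4900) = 7.2461e-05
20 log₁₀(7.2461e-05) = -82.80 dB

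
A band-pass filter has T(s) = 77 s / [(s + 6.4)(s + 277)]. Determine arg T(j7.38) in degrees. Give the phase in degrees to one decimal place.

∠(j7.38) = 90.00°
∠(j7.38 + 6.4) = arctan(7.38/6.4) = 49.07°
∠(j7.38 + 277) = arctan(7.38/277) = 1.53°
∠T(j7.38) = 90.00° − (49.07° + 1.53°) = 39.41°

39.4 deg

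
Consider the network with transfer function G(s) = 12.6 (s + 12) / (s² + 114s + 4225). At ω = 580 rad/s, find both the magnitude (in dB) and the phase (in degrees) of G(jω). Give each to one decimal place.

|G| = -33.3 dB, ∠G = -79.9 deg

|j580 + 12| = √(580² + 12²) = 580.1
|(j580)² + 114(j580) + 4225| = |-3.3218e+05 + j66120| = 3.387e+05
|G(j580)| = 12.6 × 580.1 / 3.387e+05 = 0.021582
20 log₁₀(0.021582) = -33.32 dB
∠(j580 + 12) = arctan(580/12) = 88.81°
∠[(j580)² + 114(j580) + 4225] = ∠[-3.3218e+05 + j66120] = 168.74°
∠G(j580) = 88.81° − 168.74° = -79.93°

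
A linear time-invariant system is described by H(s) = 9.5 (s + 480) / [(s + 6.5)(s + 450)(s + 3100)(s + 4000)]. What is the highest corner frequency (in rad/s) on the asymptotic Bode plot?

Break frequencies occur at each pole and zero magnitude: 6.5 rad/s, 450 rad/s, 480 rad/s, 3100 rad/s, 4000 rad/s.
The highest is 4000 rad/s.

4000 rad/s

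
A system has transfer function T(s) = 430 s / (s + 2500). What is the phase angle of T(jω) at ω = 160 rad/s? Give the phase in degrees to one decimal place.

86.3°

∠(j160) = 90.00°
∠(j160 + 2500) = arctan(160/2500) = 3.66°
∠T(j160) = 90.00° − 3.66° = 86.34°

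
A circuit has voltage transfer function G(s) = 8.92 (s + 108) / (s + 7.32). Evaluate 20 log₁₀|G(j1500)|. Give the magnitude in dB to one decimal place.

|j1500 + 108| = √(1500² + 108²) = 1504
|j1500 + 7.32| = √(1500² + 7.32²) = 1500
|G(j1500)| = 8.92 × 1504 / 1500 = 8.943
20 log₁₀(8.943) = 19.03 dB

19.0 dB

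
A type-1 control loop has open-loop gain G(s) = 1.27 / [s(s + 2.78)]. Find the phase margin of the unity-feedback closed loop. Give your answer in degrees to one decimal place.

Gain crossover: |G(jω)| = 1 at ω ≈ 0.451 rad/s.
∠G(j0.451) = −90° − arctan(0.451/2.78) ≈ -99.21°
PM = 180° + (-99.21°) = 80.79°

80.8 deg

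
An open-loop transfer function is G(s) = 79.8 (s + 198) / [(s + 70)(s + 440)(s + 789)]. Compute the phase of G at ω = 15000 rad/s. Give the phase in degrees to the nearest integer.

∠(j15000 + 198) = arctan(15000/198) = 89.24°
∠(j15000 + 70) = arctan(15000/70) = 89.73°
∠(j15000 + 440) = arctan(15000/440) = 88.32°
∠(j15000 + 789) = arctan(15000/789) = 86.99°
∠G(j15000) = 89.24° − (89.73° + 88.32° + 86.99°) = -175.80°

-176°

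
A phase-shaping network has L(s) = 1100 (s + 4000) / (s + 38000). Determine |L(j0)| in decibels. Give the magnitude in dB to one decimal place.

L(0) = 1100 × 4000 / 38000 = 115.79
20 log₁₀(115.79) = 41.27 dB

41.3 dB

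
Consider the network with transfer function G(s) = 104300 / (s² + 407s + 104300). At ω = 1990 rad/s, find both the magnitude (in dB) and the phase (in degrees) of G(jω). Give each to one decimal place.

|(j1990)² + 407(j1990) + 104300| = |-3.8558e+06 + j8.0993e+05| = 3.94e+06
|G(j1990)| = 104300 / 3.94e+06 = 0.026472
20 log₁₀(0.026472) = -31.54 dB
∠[(j1990)² + 407(j1990) + 104300] = ∠[-3.8558e+06 + j8.0993e+05] = 168.14°
∠G(j1990) = −168.14° = -168.14°

|G| = -31.5 dB, ∠G = -168.1 deg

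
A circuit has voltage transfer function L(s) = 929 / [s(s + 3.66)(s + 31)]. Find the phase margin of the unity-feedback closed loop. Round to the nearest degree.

Gain crossover: |L(jω)| = 1 at ω ≈ 4.86 rad/sec.
∠L(j4.86) = −90° − arctan(4.86/3.66) − arctan(4.86/31) ≈ -151.95°
PM = 180° + (-151.95°) = 28.05°

28°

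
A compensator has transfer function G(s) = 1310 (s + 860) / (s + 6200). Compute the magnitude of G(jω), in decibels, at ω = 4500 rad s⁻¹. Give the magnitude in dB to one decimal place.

57.9 dB

|j4500 + 860| = √(4500² + 860²) = 4581
|j4500 + 6200| = √(4500² + 6200²) = 7661
|G(j4500)| = 1310 × 4581 / 7661 = 783.41
20 log₁₀(783.41) = 57.88 dB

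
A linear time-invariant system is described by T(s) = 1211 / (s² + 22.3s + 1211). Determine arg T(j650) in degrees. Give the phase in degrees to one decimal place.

-178.0°

∠[(j650)² + 22.3(j650) + 1211] = ∠[-4.2129e+05 + j14495] = 178.03°
∠T(j650) = −178.03° = -178.03°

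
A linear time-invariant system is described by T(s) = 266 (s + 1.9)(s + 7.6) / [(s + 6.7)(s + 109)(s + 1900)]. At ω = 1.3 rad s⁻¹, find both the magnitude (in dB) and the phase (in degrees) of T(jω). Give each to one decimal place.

|j1.3 + 1.9| = √(1.3² + 1.9²) = 2.302
|j1.3 + 7.6| = √(1.3² + 7.6²) = 7.71
|j1.3 + 6.7| = √(1.3² + 6.7²) = 6.825
|j1.3 + 109| = √(1.3² + 109²) = 109
|j1.3 + 1900| = √(1.3² + 1900²) = 1900
|T(j1.3)| = 266 × 2.302 × 7.71 / (6.825 × 109 × 1900) = 0.0033403
20 log₁₀(0.0033403) = -49.52 dB
∠(j1.3 + 1.9) = arctan(1.3/1.9) = 34.38°
∠(j1.3 + 7.6) = arctan(1.3/7.6) = 9.71°
∠(j1.3 + 6.7) = arctan(1.3/6.7) = 10.98°
∠(j1.3 + 109) = arctan(1.3/109) = 0.68°
∠(j1.3 + 1900) = arctan(1.3/1900) = 0.04°
∠T(j1.3) = 34.38° + 9.71° − (10.98° + 0.68° + 0.04°) = 32.38°

|T| = -49.5 dB, ∠T = 32.4°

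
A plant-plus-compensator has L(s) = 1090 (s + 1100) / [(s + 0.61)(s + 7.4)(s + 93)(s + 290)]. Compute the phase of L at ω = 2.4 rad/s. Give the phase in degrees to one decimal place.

-95.5°

∠(j2.4 + 1100) = arctan(2.4/1100) = 0.13°
∠(j2.4 + 0.61) = arctan(2.4/0.61) = 75.74°
∠(j2.4 + 7.4) = arctan(2.4/7.4) = 17.97°
∠(j2.4 + 93) = arctan(2.4/93) = 1.48°
∠(j2.4 + 290) = arctan(2.4/290) = 0.47°
∠L(j2.4) = 0.13° − (75.74° + 17.97° + 1.48° + 0.47°) = -95.54°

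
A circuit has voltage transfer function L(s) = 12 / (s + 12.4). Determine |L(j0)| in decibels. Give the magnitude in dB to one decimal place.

-0.3 dB

L(0) = 12 / 12.4 = 0.96774
20 log₁₀(0.96774) = -0.28 dB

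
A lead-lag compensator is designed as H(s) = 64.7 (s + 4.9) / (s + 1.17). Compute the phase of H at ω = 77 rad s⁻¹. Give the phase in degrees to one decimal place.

∠(j77 + 4.9) = arctan(77/4.9) = 86.36°
∠(j77 + 1.17) = arctan(77/1.17) = 89.13°
∠H(j77) = 86.36° − 89.13° = -2.77°

-2.8°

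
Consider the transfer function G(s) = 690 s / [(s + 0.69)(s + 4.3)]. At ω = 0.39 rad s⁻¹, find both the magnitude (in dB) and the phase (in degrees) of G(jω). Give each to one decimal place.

|G| = 37.9 dB, ∠G = 55.3 deg

|j0.39| = 0.39
|j0.39 + 0.69| = √(0.39² + 0.69²) = 0.7926
|j0.39 + 4.3| = √(0.39² + 4.3²) = 4.318
|G(j0.39)| = 690 × 0.39 / (0.7926 × 4.318) = 78.635
20 log₁₀(78.635) = 37.91 dB
∠(j0.39) = 90.00°
∠(j0.39 + 0.69) = arctan(0.39/0.69) = 29.48°
∠(j0.39 + 4.3) = arctan(0.39/4.3) = 5.18°
∠G(j0.39) = 90.00° − (29.48° + 5.18°) = 55.34°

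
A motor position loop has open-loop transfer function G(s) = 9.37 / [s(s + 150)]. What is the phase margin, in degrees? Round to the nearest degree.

90°

Gain crossover: |G(jω)| = 1 at ω ≈ 0.0625 rad/sec.
∠G(j0.0625) = −90° − arctan(0.0625/150) ≈ -90.02°
PM = 180° + (-90.02°) = 89.98°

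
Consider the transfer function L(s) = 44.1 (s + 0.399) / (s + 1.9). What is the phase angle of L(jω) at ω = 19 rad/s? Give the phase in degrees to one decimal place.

4.5 deg

∠(j19 + 0.399) = arctan(19/0.399) = 88.80°
∠(j19 + 1.9) = arctan(19/1.9) = 84.29°
∠L(j19) = 88.80° − 84.29° = 4.51°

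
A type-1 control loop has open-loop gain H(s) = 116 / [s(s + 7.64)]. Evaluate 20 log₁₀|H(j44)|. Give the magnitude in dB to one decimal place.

|j44 + 7.64| = √(44² + 7.64²) = 44.66
|j44| = 44
|H(j44)| = 116 / (44.66 × 44) = 0.059034
20 log₁₀(0.059034) = -24.58 dB

-24.6 dB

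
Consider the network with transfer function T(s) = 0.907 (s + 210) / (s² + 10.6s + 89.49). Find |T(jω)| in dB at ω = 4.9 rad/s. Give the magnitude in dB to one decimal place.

|j4.9 + 210| = √(4.9² + 210²) = 210.1
|(j4.9)² + 10.6(j4.9) + 89.49| = |65.48 + j51.94| = 83.58
|T(j4.9)| = 0.907 × 210.1 / 83.58 = 2.2796
20 log₁₀(2.2796) = 7.16 dB

7.2 dB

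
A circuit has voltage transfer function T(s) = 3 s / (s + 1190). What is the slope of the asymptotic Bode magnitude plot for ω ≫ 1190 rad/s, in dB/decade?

With 1 zero and 1 pole, the high-frequency asymptotic slope is 20 × (1 − 1) = 0 dB/decade.

0 dB/decade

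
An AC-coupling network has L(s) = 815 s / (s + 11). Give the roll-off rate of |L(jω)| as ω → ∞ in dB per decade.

With 1 zero and 1 pole, the high-frequency asymptotic slope is 20 × (1 − 1) = 0 dB/decade.

0 dB/decade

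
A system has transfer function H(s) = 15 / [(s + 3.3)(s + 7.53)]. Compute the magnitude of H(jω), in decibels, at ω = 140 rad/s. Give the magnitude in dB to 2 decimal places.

|j140 + 3.3| = √(140² + 3.3²) = 140
|j140 + 7.53| = √(140² + 7.53²) = 140.2
|H(j140)| = 15 / (140 × 140.2) = 0.00076399
20 log₁₀(0.00076399) = -62.338 dB

-62.34 dB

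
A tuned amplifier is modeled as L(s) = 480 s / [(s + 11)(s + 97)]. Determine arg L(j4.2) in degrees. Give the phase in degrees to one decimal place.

∠(j4.2) = 90.00°
∠(j4.2 + 11) = arctan(4.2/11) = 20.90°
∠(j4.2 + 97) = arctan(4.2/97) = 2.48°
∠L(j4.2) = 90.00° − (20.90° + 2.48°) = 66.62°

66.6°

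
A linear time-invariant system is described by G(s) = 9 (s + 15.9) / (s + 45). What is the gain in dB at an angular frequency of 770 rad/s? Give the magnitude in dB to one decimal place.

|j770 + 15.9| = √(770² + 15.9²) = 770.2
|j770 + 45| = √(770² + 45²) = 771.3
|G(j770)| = 9 × 770.2 / 771.3 = 8.9866
20 log₁₀(8.9866) = 19.07 dB

19.1 dB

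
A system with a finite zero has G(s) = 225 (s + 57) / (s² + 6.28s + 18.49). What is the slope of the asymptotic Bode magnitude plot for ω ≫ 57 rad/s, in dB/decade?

With 1 zero and 2 poles, the high-frequency asymptotic slope is 20 × (1 − 2) = -20 dB/decade.

-20 dB/decade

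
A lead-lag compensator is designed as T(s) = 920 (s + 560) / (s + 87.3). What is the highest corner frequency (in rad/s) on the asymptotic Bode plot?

Break frequencies occur at each pole and zero magnitude: 87.3 rad/s, 560 rad/s.
The highest is 560 rad/s.

560 rad/s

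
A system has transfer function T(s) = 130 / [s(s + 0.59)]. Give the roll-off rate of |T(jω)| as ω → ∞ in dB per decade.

With 0 zeros and 2 poles, the high-frequency asymptotic slope is 20 × (0 − 2) = -40 dB/decade.

-40 dB/decade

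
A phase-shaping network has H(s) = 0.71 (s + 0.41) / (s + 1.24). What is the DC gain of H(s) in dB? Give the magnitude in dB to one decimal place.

H(0) = 0.71 × 0.41 / 1.24 = 0.23476
20 log₁₀(0.23476) = -12.59 dB

-12.6 dB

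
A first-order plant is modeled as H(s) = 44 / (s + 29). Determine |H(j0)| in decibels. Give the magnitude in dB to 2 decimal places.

H(0) = 44 / 29 = 1.5172
20 log₁₀(1.5172) = 3.621 dB

3.62 dB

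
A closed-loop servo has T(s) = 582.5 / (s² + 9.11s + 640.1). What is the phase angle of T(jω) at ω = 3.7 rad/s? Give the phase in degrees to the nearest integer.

∠[(j3.7)² + 9.11(j3.7) + 640.1] = ∠[626.41 + j33.707] = 3.08°
∠T(j3.7) = −3.08° = -3.08°

-3 deg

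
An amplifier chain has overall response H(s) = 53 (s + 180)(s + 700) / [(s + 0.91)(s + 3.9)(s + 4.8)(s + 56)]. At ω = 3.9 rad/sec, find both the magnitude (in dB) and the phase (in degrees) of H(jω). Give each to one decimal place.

|j3.9 + 180| = √(3.9² + 180²) = 180
|j3.9 + 700| = √(3.9² + 700²) = 700
|j3.9 + 0.91| = √(3.9² + 0.91²) = 4.005
|j3.9 + 3.9| = √(3.9² + 3.9²) = 5.515
|j3.9 + 4.8| = √(3.9² + 4.8²) = 6.185
|j3.9 + 56| = √(3.9² + 56²) = 56.14
|H(j3.9)| = 53 × 180 × 700 / (4.005 × 5.515 × 6.185 × 56.14) = 871.05
20 log₁₀(871.05) = 58.80 dB
∠(j3.9 + 180) = arctan(3.9/180) = 1.24°
∠(j3.9 + 700) = arctan(3.9/700) = 0.32°
∠(j3.9 + 0.91) = arctan(3.9/0.91) = 76.87°
∠(j3.9 + 3.9) = arctan(3.9/3.9) = 45.00°
∠(j3.9 + 4.8) = arctan(3.9/4.8) = 39.09°
∠(j3.9 + 56) = arctan(3.9/56) = 3.98°
∠H(j3.9) = 1.24° + 0.32° − (76.87° + 45.00° + 39.09° + 3.98°) = -163.38°

|H| = 58.8 dB, ∠H = -163.4°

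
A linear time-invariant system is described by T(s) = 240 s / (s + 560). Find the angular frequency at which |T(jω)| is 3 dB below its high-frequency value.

For a single-pole high-pass, the −3 dB point is at the pole: ω = 560 rad/s.

560 rad/s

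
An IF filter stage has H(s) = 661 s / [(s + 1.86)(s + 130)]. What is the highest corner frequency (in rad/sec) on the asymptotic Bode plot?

130 rad/sec

Break frequencies occur at each pole and zero magnitude: 1.86 rad/sec, 130 rad/sec.
The highest is 130 rad/sec.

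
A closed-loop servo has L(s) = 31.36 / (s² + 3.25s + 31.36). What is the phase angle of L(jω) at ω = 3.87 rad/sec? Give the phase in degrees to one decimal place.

-37.5°

∠[(j3.87)² + 3.25(j3.87) + 31.36] = ∠[16.383 + j12.578] = 37.51°
∠L(j3.87) = −37.51° = -37.51°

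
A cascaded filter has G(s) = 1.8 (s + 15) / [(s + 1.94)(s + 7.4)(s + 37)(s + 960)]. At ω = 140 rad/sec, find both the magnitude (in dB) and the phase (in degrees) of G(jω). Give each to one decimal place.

|j140 + 15| = √(140² + 15²) = 140.8
|j140 + 1.94| = √(140² + 1.94²) = 140
|j140 + 7.4| = √(140² + 7.4²) = 140.2
|j140 + 37| = √(140² + 37²) = 144.8
|j140 + 960| = √(140² + 960²) = 970.2
|G(j140)| = 1.8 × 140.8 / (140 × 140.2 × 144.8 × 970.2) = 9.1906e-08
20 log₁₀(9.1906e-08) = -140.73 dB
∠(j140 + 15) = arctan(140/15) = 83.88°
∠(j140 + 1.94) = arctan(140/1.94) = 89.21°
∠(j140 + 7.4) = arctan(140/7.4) = 86.97°
∠(j140 + 37) = arctan(140/37) = 75.20°
∠(j140 + 960) = arctan(140/960) = 8.30°
∠G(j140) = 83.88° − (89.21° + 86.97° + 75.20° + 8.30°) = -175.79°

|G| = -140.7 dB, ∠G = -175.8°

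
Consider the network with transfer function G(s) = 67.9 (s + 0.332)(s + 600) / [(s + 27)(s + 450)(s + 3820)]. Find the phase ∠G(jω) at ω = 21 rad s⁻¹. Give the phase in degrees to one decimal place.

50.2°

∠(j21 + 0.332) = arctan(21/0.332) = 89.09°
∠(j21 + 600) = arctan(21/600) = 2.00°
∠(j21 + 27) = arctan(21/27) = 37.87°
∠(j21 + 450) = arctan(21/450) = 2.67°
∠(j21 + 3820) = arctan(21/3820) = 0.31°
∠G(j21) = 89.09° + 2.00° − (37.87° + 2.67° + 0.31°) = 50.24°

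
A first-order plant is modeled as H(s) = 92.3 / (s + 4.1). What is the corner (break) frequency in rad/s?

The single real pole at s = −4.1 gives a corner at ω = 4.1 rad/s.

4.1 rad/s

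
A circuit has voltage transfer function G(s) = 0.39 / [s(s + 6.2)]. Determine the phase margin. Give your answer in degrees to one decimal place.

Gain crossover: |G(jω)| = 1 at ω ≈ 0.0629 rad/s.
∠G(j0.0629) = −90° − arctan(0.0629/6.2) ≈ -90.58°
PM = 180° + (-90.58°) = 89.42°

89.4°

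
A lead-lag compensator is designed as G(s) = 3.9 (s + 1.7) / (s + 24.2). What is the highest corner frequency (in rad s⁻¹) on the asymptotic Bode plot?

Break frequencies occur at each pole and zero magnitude: 1.7 rad s⁻¹, 24.2 rad s⁻¹.
The highest is 24.2 rad s⁻¹.

24.2 rad s⁻¹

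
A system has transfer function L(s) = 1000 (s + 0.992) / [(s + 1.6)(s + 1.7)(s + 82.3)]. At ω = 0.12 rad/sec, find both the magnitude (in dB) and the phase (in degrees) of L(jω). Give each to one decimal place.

|j0.12 + 0.992| = √(0.12² + 0.992²) = 0.9992
|j0.12 + 1.6| = √(0.12² + 1.6²) = 1.604
|j0.12 + 1.7| = √(0.12² + 1.7²) = 1.704
|j0.12 + 82.3| = √(0.12² + 82.3²) = 82.3
|L(j0.12)| = 1000 × 0.9992 / (1.604 × 1.704 × 82.3) = 4.4402
20 log₁₀(4.4402) = 12.95 dB
∠(j0.12 + 0.992) = arctan(0.12/0.992) = 6.90°
∠(j0.12 + 1.6) = arctan(0.12/1.6) = 4.29°
∠(j0.12 + 1.7) = arctan(0.12/1.7) = 4.04°
∠(j0.12 + 82.3) = arctan(0.12/82.3) = 0.08°
∠L(j0.12) = 6.90° − (4.29° + 4.04° + 0.08°) = -1.51°

|L| = 12.9 dB, ∠L = -1.5 deg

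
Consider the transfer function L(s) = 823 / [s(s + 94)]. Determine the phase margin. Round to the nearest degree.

Gain crossover: |L(jω)| = 1 at ω ≈ 8.72 rad/sec.
∠L(j8.72) = −90° − arctan(8.72/94) ≈ -95.30°
PM = 180° + (-95.30°) = 84.70°

85°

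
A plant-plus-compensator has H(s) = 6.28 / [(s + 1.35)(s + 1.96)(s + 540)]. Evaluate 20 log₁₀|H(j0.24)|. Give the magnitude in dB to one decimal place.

|j0.24 + 1.35| = √(0.24² + 1.35²) = 1.371
|j0.24 + 1.96| = √(0.24² + 1.96²) = 1.975
|j0.24 + 540| = √(0.24² + 540²) = 540
|H(j0.24)| = 6.28 / (1.371 × 1.975 × 540) = 0.0042952
20 log₁₀(0.0042952) = -47.34 dB

-47.3 dB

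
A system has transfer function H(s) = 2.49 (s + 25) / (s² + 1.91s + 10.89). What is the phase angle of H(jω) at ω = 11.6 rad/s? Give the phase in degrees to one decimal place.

∠(j11.6 + 25) = arctan(11.6/25) = 24.89°
∠[(j11.6)² + 1.91(j11.6) + 10.89] = ∠[-123.67 + j22.156] = 169.84°
∠H(j11.6) = 24.89° − 169.84° = -144.95°

-145.0°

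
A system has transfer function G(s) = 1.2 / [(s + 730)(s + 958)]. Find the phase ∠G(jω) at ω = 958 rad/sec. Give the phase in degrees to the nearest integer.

∠(j958 + 730) = arctan(958/730) = 52.69°
∠(j958 + 958) = arctan(958/958) = 45.00°
∠G(j958) = − (52.69° + 45.00°) = -97.69°

-98 deg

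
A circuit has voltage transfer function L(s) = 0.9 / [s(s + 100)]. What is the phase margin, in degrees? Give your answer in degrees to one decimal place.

Gain crossover: |L(jω)| = 1 at ω ≈ 0.009 rad s⁻¹.
∠L(j0.009) = −90° − arctan(0.009/100) ≈ -90.01°
PM = 180° + (-90.01°) = 89.99°

90.0°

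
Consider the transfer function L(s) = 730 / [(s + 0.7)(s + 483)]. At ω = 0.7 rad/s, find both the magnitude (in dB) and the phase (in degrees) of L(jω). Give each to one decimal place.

|L| = 3.7 dB, ∠L = -45.1°

|j0.7 + 0.7| = √(0.7² + 0.7²) = 0.9899
|j0.7 + 483| = √(0.7² + 483²) = 483
|L(j0.7)| = 730 / (0.9899 × 483) = 1.5267
20 log₁₀(1.5267) = 3.68 dB
∠(j0.7 + 0.7) = arctan(0.7/0.7) = 45.00°
∠(j0.7 + 483) = arctan(0.7/483) = 0.08°
∠L(j0.7) = − (45.00° + 0.08°) = -45.08°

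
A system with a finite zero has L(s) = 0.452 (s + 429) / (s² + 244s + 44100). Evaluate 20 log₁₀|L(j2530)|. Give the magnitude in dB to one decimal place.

-74.8 dB

|j2530 + 429| = √(2530² + 429²) = 2566
|(j2530)² + 244(j2530) + 44100| = |-6.3568e+06 + j6.1732e+05| = 6.387e+06
|L(j2530)| = 0.452 × 2566 / 6.387e+06 = 0.00018161
20 log₁₀(0.00018161) = -74.82 dB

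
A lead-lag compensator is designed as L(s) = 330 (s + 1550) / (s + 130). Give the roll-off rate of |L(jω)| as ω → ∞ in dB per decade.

0 dB/decade

With 1 zero and 1 pole, the high-frequency asymptotic slope is 20 × (1 − 1) = 0 dB/decade.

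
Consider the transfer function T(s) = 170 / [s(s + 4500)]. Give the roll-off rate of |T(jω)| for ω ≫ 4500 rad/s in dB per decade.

With 0 zeros and 2 poles, the high-frequency asymptotic slope is 20 × (0 − 2) = -40 dB/decade.

-40 dB/decade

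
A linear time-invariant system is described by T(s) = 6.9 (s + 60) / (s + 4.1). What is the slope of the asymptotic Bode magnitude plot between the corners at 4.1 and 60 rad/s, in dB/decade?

In this band the factors already past their corner are: pole at 4.1; net slope = -20 dB/decade.

-20 dB/decade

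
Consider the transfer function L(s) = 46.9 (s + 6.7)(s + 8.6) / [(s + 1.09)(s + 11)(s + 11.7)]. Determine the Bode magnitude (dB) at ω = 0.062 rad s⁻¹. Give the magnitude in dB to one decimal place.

25.7 dB

|j0.062 + 6.7| = √(0.062² + 6.7²) = 6.7
|j0.062 + 8.6| = √(0.062² + 8.6²) = 8.6
|j0.062 + 1.09| = √(0.062² + 1.09²) = 1.092
|j0.062 + 11| = √(0.062² + 11²) = 11
|j0.062 + 11.7| = √(0.062² + 11.7²) = 11.7
|L(j0.062)| = 46.9 × 6.7 × 8.6 / (1.092 × 11 × 11.7) = 19.233
20 log₁₀(19.233) = 25.68 dB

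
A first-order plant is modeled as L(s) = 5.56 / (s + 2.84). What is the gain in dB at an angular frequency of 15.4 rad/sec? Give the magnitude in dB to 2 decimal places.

-8.99 dB

|j15.4 + 2.84| = √(15.4² + 2.84²) = 15.66
|L(j15.4)| = 5.56 / 15.66 = 0.35505
20 log₁₀(0.35505) = -8.994 dB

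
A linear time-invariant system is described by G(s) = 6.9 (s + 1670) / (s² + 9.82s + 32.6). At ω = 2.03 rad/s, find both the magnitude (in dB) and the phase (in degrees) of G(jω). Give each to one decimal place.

|G| = 50.4 dB, ∠G = -34.9°

|j2.03 + 1670| = √(2.03² + 1670²) = 1670
|(j2.03)² + 9.82(j2.03) + 32.6| = |28.479 + j19.935| = 34.76
|G(j2.03)| = 6.9 × 1670 / 34.76 = 331.48
20 log₁₀(331.48) = 50.41 dB
∠(j2.03 + 1670) = arctan(2.03/1670) = 0.07°
∠[(j2.03)² + 9.82(j2.03) + 32.6] = ∠[28.479 + j19.935] = 34.99°
∠G(j2.03) = 0.07° − 34.99° = -34.92°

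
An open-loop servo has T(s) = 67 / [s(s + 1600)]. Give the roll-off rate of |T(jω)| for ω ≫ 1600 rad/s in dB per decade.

With 0 zeros and 2 poles, the high-frequency asymptotic slope is 20 × (0 − 2) = -40 dB/decade.

-40 dB/decade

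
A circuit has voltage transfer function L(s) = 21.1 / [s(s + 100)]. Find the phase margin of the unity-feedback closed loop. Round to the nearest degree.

Gain crossover: |L(jω)| = 1 at ω ≈ 0.211 rad/sec.
∠L(j0.211) = −90° − arctan(0.211/100) ≈ -90.12°
PM = 180° + (-90.12°) = 89.88°

90°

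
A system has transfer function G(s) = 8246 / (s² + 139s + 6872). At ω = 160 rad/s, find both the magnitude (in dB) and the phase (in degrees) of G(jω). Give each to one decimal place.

|G| = -10.9 dB, ∠G = -130.1°

|(j160)² + 139(j160) + 6872| = |-18728 + j22240| = 2.907e+04
|G(j160)| = 8246 / 2.907e+04 = 0.28361
20 log₁₀(0.28361) = -10.95 dB
∠[(j160)² + 139(j160) + 6872] = ∠[-18728 + j22240] = 130.10°
∠G(j160) = −130.10° = -130.10°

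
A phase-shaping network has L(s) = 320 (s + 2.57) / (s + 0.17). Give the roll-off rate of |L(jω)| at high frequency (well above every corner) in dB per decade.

0 dB/decade

With 1 zero and 1 pole, the high-frequency asymptotic slope is 20 × (1 − 1) = 0 dB/decade.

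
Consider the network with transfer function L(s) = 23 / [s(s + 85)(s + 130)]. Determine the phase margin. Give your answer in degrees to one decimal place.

Gain crossover: |L(jω)| = 1 at ω ≈ 0.00208 rad/s.
∠L(j0.00208) = −90° − arctan(0.00208/85) − arctan(0.00208/130) ≈ -90.00°
PM = 180° + (-90.00°) = 90.00°

90.0°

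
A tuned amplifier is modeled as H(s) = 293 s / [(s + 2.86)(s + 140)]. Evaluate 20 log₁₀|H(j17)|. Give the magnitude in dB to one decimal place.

6.2 dB

|j17| = 17
|j17 + 2.86| = √(17² + 2.86²) = 17.24
|j17 + 140| = √(17² + 140²) = 141
|H(j17)| = 293 × 17 / (17.24 × 141) = 2.0488
20 log₁₀(2.0488) = 6.23 dB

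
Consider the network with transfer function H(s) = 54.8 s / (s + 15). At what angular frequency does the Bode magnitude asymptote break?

The single real pole at s = −15 gives a corner at ω = 15 rad s⁻¹.

15 rad s⁻¹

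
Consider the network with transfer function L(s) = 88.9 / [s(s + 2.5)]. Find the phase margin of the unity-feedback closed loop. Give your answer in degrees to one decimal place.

15.1°

Gain crossover: |L(jω)| = 1 at ω ≈ 9.26 rad/s.
∠L(j9.26) = −90° − arctan(9.26/2.5) ≈ -164.90°
PM = 180° + (-164.90°) = 15.10°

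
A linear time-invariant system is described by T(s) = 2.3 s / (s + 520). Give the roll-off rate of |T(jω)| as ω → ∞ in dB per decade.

0 dB/decade

With 1 zero and 1 pole, the high-frequency asymptotic slope is 20 × (1 − 1) = 0 dB/decade.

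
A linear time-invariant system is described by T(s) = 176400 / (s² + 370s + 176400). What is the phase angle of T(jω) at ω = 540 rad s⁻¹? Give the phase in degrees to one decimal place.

∠[(j540)² + 370(j540) + 176400] = ∠[-1.152e+05 + j1.998e+05] = 119.97°
∠T(j540) = −119.97° = -119.97°

-120.0°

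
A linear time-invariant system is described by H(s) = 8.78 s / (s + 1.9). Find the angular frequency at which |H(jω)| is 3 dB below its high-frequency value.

1.9 rad/sec

For a single-pole high-pass, the −3 dB point is at the pole: ω = 1.9 rad/sec.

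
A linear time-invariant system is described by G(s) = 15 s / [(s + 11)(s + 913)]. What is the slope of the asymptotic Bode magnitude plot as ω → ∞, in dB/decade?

With 1 zero and 2 poles, the high-frequency asymptotic slope is 20 × (1 − 2) = -20 dB/decade.

-20 dB/decade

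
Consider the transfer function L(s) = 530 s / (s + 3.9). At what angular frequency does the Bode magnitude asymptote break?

The single real pole at s = −3.9 gives a corner at ω = 3.9 rad/sec.

3.9 rad/sec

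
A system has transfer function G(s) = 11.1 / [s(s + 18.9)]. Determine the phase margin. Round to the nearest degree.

88°

Gain crossover: |G(jω)| = 1 at ω ≈ 0.587 rad/sec.
∠G(j0.587) = −90° − arctan(0.587/18.9) ≈ -91.78°
PM = 180° + (-91.78°) = 88.22°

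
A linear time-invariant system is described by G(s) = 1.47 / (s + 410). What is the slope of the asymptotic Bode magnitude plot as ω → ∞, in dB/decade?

With 0 zeros and 1 pole, the high-frequency asymptotic slope is 20 × (0 − 1) = -20 dB/decade.

-20 dB/decade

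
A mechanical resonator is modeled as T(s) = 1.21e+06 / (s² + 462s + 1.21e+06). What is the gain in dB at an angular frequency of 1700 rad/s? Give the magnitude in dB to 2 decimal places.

|(j1700)² + 462(j1700) + 1.21e+06| = |-1.68e+06 + j7.854e+05| = 1.855e+06
|T(j1700)| = 1.21e+06 / 1.855e+06 = 0.65246
20 log₁₀(0.65246) = -3.709 dB

-3.71 dB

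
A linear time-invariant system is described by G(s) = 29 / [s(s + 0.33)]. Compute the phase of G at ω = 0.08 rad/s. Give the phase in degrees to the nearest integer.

∠(j0.08 + 0.33) = arctan(0.08/0.33) = 13.63°
∠(j0.08) = 90.00°
∠G(j0.08) = − (13.63° + 90.00°) = -103.63°

-104°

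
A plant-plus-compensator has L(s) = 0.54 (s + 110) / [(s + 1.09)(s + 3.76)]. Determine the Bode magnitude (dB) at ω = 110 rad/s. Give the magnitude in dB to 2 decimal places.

|j110 + 110| = √(110² + 110²) = 155.6
|j110 + 1.09| = √(110² + 1.09²) = 110
|j110 + 3.76| = √(110² + 3.76²) = 110.1
|L(j110)| = 0.54 × 155.6 / (110 × 110.1) = 0.0069381
20 log₁₀(0.0069381) = -43.175 dB

-43.18 dB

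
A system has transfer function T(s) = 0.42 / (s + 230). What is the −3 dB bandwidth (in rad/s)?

230 rad/s

For a single-pole low-pass, the −3 dB point is at the pole: ω = 230 rad/s.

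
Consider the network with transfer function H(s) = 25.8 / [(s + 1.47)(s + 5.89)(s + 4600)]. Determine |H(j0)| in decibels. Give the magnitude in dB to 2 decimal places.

H(0) = 25.8 / (1.47 × 5.89 × 4600) = 0.00064778
20 log₁₀(0.00064778) = -63.771 dB

-63.77 dB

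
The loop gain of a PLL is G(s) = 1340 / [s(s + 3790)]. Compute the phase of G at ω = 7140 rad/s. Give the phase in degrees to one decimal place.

∠(j7140 + 3790) = arctan(7140/3790) = 62.04°
∠(j7140) = 90.00°
∠G(j7140) = − (62.04° + 90.00°) = -152.04°

-152.0°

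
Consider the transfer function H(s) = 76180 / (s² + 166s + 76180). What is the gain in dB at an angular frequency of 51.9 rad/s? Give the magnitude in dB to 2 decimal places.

|(j51.9)² + 166(j51.9) + 76180| = |73486 + j8615.4| = 7.399e+04
|H(j51.9)| = 76180 / 7.399e+04 = 1.0296
20 log₁₀(1.0296) = 0.253 dB

0.25 dB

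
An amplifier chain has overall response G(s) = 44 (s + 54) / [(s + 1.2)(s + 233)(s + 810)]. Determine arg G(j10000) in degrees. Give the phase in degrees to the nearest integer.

∠(j10000 + 54) = arctan(10000/54) = 89.69°
∠(j10000 + 1.2) = arctan(10000/1.2) = 89.99°
∠(j10000 + 233) = arctan(10000/233) = 88.67°
∠(j10000 + 810) = arctan(10000/810) = 85.37°
∠G(j10000) = 89.69° − (89.99° + 88.67° + 85.37°) = -174.34°

-174 deg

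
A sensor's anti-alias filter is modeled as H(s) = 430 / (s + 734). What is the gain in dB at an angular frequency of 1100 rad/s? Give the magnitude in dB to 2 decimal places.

-9.76 dB

|j1100 + 734| = √(1100² + 734²) = 1322
|H(j1100)| = 430 / 1322 = 0.32517
20 log₁₀(0.32517) = -9.758 dB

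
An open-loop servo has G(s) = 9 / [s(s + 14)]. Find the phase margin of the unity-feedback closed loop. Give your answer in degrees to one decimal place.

87.4°

Gain crossover: |G(jω)| = 1 at ω ≈ 0.642 rad/s.
∠G(j0.642) = −90° − arctan(0.642/14) ≈ -92.63°
PM = 180° + (-92.63°) = 87.37°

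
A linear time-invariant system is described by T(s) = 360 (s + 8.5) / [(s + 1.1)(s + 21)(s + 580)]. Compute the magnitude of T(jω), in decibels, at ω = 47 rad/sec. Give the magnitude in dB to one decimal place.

|j47 + 8.5| = √(47² + 8.5²) = 47.76
|j47 + 1.1| = √(47² + 1.1²) = 47.01
|j47 + 21| = √(47² + 21²) = 51.48
|j47 + 580| = √(47² + 580²) = 581.9
|T(j47)| = 360 × 47.76 / (47.01 × 51.48 × 581.9) = 0.01221
20 log₁₀(0.01221) = -38.27 dB

-38.3 dB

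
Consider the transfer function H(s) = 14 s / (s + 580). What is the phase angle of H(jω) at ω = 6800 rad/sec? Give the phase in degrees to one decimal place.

∠(j6800) = 90.00°
∠(j6800 + 580) = arctan(6800/580) = 85.12°
∠H(j6800) = 90.00° − 85.12° = 4.88°

4.9°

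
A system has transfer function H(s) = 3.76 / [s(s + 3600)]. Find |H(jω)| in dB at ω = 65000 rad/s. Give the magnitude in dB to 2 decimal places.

-181.03 dB

|j65000 + 3600| = √(65000² + 3600²) = 6.51e+04
|j65000| = 6.5e+04
|H(j65000)| = 3.76 / (6.51e+04 × 6.5e+04) = 8.8858e-10
20 log₁₀(8.8858e-10) = -181.026 dB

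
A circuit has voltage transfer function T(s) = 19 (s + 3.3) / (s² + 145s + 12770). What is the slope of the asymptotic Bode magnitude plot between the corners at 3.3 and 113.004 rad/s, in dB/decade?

20 dB/decade

In this band the factors already past their corner are: zero at 3.3; net slope = 20 dB/decade.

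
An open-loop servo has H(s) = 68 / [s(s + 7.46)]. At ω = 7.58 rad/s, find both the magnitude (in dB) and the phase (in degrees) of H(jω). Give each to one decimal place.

|H| = -1.5 dB, ∠H = -135.5 deg

|j7.58 + 7.46| = √(7.58² + 7.46²) = 10.64
|j7.58| = 7.58
|H(j7.58)| = 68 / (10.64 × 7.58) = 0.84352
20 log₁₀(0.84352) = -1.48 dB
∠(j7.58 + 7.46) = arctan(7.58/7.46) = 45.46°
∠(j7.58) = 90.00°
∠H(j7.58) = − (45.46° + 90.00°) = -135.46°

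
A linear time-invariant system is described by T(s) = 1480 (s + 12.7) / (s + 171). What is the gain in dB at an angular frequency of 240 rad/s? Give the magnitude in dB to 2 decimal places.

|j240 + 12.7| = √(240² + 12.7²) = 240.3
|j240 + 171| = √(240² + 171²) = 294.7
|T(j240)| = 1480 × 240.3 / 294.7 = 1207
20 log₁₀(1207) = 61.634 dB

61.63 dB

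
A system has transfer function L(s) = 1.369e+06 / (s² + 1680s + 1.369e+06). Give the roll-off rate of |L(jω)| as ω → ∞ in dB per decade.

With 0 zeros and 2 poles, the high-frequency asymptotic slope is 20 × (0 − 2) = -40 dB/decade.

-40 dB/decade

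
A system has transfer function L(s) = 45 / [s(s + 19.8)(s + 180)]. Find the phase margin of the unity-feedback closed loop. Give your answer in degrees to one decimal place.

Gain crossover: |L(jω)| = 1 at ω ≈ 0.0126 rad/s.
∠L(j0.0126) = −90° − arctan(0.0126/19.8) − arctan(0.0126/180) ≈ -90.04°
PM = 180° + (-90.04°) = 89.96°

90.0°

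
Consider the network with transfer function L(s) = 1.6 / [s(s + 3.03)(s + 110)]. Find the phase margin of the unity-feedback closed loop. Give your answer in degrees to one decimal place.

Gain crossover: |L(jω)| = 1 at ω ≈ 0.0048 rad/s.
∠L(j0.0048) = −90° − arctan(0.0048/3.03) − arctan(0.0048/110) ≈ -90.09°
PM = 180° + (-90.09°) = 89.91°

89.9°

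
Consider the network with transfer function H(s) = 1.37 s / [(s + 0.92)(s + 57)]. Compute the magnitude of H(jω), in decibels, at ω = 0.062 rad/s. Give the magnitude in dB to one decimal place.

|j0.062| = 0.062
|j0.062 + 0.92| = √(0.062² + 0.92²) = 0.9221
|j0.062 + 57| = √(0.062² + 57²) = 57
|H(j0.062)| = 1.37 × 0.062 / (0.9221 × 57) = 0.0016161
20 log₁₀(0.0016161) = -55.83 dB

-55.8 dB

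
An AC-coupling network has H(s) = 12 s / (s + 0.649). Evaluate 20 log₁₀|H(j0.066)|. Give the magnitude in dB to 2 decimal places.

|j0.066| = 0.066
|j0.066 + 0.649| = √(0.066² + 0.649²) = 0.6523
|H(j0.066)| = 12 × 0.066 / 0.6523 = 1.2141
20 log₁₀(1.2141) = 1.685 dB

1.68 dB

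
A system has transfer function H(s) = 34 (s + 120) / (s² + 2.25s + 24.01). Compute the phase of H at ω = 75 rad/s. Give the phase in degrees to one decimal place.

-146.3°

∠(j75 + 120) = arctan(75/120) = 32.01°
∠[(j75)² + 2.25(j75) + 24.01] = ∠[-5601 + j168.75] = 178.27°
∠H(j75) = 32.01° − 178.27° = -146.27°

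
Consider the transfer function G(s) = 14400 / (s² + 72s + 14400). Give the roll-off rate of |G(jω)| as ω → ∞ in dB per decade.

With 0 zeros and 2 poles, the high-frequency asymptotic slope is 20 × (0 − 2) = -40 dB/decade.

-40 dB/decade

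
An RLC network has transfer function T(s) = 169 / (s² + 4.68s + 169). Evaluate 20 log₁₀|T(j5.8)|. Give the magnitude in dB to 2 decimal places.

1.76 dB

|(j5.8)² + 4.68(j5.8) + 169| = |135.36 + j27.144| = 138.1
|T(j5.8)| = 169 / 138.1 = 1.2242
20 log₁₀(1.2242) = 1.757 dB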